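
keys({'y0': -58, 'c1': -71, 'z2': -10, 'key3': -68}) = ['y0', 'c1', 'z2', 'key3']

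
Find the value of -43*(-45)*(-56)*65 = -7043400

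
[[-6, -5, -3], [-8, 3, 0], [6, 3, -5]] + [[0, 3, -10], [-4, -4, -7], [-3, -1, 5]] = [[-6, -2, -13], [-12, -1, -7], [3, 2, 0]]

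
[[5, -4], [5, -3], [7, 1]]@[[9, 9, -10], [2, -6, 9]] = C[0][0] = (5)*(9) + (-4)*(2) = 37
C[0][1] = (5)*(9) + (-4)*(-6) = 69
C[0][2] = (5)*(-10) + (-4)*(9) = -86
C[1][0] = (5)*(9) + (-3)*(2) = 39
C[1][1] = (5)*(9) + (-3)*(-6) = 63
C[1][2] = (5)*(-10) + (-3)*(9) = -77
... (3 more cells)
= [[37, 69, -86], [39, 63, -77], [65, 57, -61]]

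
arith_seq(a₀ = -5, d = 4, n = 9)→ [-5, -1, 3, 7, 11, 15, 19, 23, 27]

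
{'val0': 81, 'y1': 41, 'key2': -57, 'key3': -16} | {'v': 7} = {'val0': 81, 'y1': 41, 'key2': -57, 'key3': -16, 'v': 7}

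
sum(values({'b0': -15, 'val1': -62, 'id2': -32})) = (-15) + (-62) + (-32)
= -109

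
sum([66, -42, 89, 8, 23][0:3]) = 113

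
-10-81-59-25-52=-227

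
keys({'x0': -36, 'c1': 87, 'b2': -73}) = ['x0', 'c1', 'b2']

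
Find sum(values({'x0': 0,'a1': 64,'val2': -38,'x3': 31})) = 57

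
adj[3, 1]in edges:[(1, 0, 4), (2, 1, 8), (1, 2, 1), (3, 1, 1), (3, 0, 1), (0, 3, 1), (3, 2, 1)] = 1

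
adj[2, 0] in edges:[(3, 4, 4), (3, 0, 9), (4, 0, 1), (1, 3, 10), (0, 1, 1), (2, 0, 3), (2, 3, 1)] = 3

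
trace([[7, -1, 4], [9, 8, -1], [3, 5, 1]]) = 16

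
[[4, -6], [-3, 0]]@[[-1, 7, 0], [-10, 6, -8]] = [[56, -8, 48], [3, -21, 0]]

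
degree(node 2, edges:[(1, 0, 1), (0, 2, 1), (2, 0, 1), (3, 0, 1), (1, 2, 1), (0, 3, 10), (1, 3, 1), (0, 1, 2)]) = 3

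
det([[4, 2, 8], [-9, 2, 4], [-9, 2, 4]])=(1)*(4)*det([[2, 4], [2, 4]]) + (-1)*(2)*det([[-9, 4], [-9, 4]]) + (1)*(8)*det([[-9, 2], [-9, 2]])
= 0 + 0 + 0
= 0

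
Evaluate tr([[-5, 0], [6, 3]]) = -2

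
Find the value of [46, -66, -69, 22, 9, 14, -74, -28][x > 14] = [46, 22]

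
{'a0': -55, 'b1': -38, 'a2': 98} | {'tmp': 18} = {'a0': -55, 'b1': -38, 'a2': 98, 'tmp': 18}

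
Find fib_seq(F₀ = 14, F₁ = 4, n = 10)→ [14, 4, 18, 22, 40, 62, 102, 164, 266, 430]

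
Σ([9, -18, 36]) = 9 + -18 + 36
= 27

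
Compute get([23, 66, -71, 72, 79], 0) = 23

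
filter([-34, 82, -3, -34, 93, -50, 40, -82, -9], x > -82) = [-34, 82, -3, -34, 93, -50, 40, -9]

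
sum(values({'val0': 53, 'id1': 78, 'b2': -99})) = 32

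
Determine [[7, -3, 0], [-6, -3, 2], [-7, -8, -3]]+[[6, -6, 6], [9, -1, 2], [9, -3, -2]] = [[13, -9, 6], [3, -4, 4], [2, -11, -5]]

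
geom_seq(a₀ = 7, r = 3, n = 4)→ a_0 = 7*3^0 = 7
a_1 = 7*3^1 = 21
a_2 = 7*3^2 = 63
...
= [7, 21, 63, 189]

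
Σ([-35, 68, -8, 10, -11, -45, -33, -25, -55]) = (-35) + 68 + (-8) + 10 + (-11) + (-45) + (-33) + (-25) + (-55)
= -134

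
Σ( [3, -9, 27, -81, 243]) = 3 + -9 + 27 + -81 + 243
= 183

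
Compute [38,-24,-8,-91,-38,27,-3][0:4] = [38, -24, -8, -91]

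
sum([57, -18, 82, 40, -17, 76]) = 220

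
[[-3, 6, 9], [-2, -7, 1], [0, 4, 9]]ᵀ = [[-3, -2, 0], [6, -7, 4], [9, 1, 9]]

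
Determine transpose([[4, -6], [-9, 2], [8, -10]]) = [[4, -9, 8], [-6, 2, -10]]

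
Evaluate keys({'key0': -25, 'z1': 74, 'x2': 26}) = ['key0', 'z1', 'x2']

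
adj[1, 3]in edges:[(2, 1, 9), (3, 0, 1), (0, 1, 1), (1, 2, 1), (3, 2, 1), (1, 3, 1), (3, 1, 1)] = 1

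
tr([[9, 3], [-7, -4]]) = 5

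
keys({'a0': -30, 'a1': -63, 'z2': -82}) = ['a0', 'a1', 'z2']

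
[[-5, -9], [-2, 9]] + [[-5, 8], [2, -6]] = [[-10, -1], [0, 3]]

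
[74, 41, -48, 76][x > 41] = [74, 76]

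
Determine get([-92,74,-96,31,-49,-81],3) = 31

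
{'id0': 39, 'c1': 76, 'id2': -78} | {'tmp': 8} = {'id0': 39, 'c1': 76, 'id2': -78, 'tmp': 8}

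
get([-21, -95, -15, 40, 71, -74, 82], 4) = 71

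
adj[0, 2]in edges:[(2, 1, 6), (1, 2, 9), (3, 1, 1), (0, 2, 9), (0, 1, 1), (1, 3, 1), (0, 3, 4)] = 9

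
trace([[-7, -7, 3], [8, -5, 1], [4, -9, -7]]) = -19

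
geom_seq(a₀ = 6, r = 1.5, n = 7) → [6.0, 9.0, 13.5, 20.25, 30.375, 45.5625, 68.34375]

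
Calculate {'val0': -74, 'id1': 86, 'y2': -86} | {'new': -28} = {'val0': -74, 'id1': 86, 'y2': -86, 'new': -28}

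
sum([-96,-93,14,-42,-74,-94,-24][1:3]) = -79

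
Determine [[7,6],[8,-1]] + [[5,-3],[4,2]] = [[12, 3], [12, 1]]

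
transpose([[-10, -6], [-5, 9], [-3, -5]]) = [[-10, -5, -3], [-6, 9, -5]]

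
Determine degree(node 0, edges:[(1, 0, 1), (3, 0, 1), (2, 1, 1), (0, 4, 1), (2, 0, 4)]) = 4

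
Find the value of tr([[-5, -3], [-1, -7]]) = diagonal: (-5) + (-7)
= -12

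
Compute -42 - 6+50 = 2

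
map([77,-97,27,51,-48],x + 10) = [87, -87, 37, 61, -38]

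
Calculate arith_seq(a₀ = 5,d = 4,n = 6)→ a_0 = 5 + 0*4 = 5
a_1 = 5 + 1*4 = 9
a_2 = 5 + 2*4 = 13
...
= [5, 9, 13, 17, 21, 25]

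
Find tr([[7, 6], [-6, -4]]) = 3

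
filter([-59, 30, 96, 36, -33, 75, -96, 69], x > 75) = keep x where x > 75: -59✗, 30✗, 96✓, 36✗, -33✗, 75✗, -96✗, 69✗
= [96]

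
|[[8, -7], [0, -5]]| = (8)*(-5) - (-7)*(0)
= -40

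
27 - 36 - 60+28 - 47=-88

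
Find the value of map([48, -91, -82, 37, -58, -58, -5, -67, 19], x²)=(48)²=2304, (-91)²=8281, (-82)²=6724, (37)²=1369, (-58)²=3364, (-58)²=3364, (-5)²=25, (-67)²=4489, (19)²=361
= [2304, 8281, 6724, 1369, 3364, 3364, 25, 4489, 361]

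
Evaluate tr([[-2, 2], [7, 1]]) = diagonal: (-2) + 1
= -1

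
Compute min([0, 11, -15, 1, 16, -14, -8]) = -15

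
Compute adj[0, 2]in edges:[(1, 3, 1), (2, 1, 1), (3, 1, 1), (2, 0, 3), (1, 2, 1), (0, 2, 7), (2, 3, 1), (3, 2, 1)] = 7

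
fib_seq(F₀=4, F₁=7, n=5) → [4, 7, 11, 18, 29]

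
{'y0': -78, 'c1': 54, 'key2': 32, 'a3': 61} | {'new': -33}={'y0': -78, 'c1': 54, 'key2': 32, 'a3': 61, 'new': -33}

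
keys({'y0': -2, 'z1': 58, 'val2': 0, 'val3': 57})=['y0', 'z1', 'val2', 'val3']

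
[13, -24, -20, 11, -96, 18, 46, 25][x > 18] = [46, 25]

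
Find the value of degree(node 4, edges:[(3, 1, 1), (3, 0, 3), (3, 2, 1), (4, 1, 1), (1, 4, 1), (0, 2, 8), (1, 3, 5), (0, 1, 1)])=incident: (4,1), (1,4)
= 2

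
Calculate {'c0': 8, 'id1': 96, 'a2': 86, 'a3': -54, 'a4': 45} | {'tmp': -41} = {'c0': 8, 'id1': 96, 'a2': 86, 'a3': -54, 'a4': 45, 'tmp': -41}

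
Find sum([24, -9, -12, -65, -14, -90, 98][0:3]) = 3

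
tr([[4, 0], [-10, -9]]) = -5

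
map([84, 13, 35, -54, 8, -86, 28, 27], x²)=(84)²=7056, (13)²=169, (35)²=1225, (-54)²=2916, (8)²=64, (-86)²=7396, (28)²=784, (27)²=729
= [7056, 169, 1225, 2916, 64, 7396, 784, 729]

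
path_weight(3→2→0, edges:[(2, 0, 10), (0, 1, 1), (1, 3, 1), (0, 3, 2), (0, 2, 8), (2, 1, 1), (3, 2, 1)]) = 11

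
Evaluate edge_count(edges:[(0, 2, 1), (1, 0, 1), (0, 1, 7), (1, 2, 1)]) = 4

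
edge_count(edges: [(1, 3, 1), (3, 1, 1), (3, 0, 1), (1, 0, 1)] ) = 4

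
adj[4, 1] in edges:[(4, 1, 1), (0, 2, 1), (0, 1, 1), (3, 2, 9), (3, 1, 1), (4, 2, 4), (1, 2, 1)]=1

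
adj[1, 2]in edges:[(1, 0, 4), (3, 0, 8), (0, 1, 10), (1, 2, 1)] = 1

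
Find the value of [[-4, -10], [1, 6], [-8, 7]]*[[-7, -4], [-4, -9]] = C[0][0] = (-4)*(-7) + (-10)*(-4) = 68
C[0][1] = (-4)*(-4) + (-10)*(-9) = 106
C[1][0] = (1)*(-7) + (6)*(-4) = -31
C[1][1] = (1)*(-4) + (6)*(-9) = -58
C[2][0] = (-8)*(-7) + (7)*(-4) = 28
C[2][1] = (-8)*(-4) + (7)*(-9) = -31
= [[68, 106], [-31, -58], [28, -31]]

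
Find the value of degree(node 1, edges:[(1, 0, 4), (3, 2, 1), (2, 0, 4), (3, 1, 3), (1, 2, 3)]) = 3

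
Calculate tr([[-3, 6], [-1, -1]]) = -4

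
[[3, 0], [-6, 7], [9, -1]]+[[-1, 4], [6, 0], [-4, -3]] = [[2, 4], [0, 7], [5, -4]]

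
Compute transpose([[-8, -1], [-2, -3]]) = [[-8, -2], [-1, -3]]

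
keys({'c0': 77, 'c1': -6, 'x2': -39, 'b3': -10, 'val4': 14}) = ['c0', 'c1', 'x2', 'b3', 'val4']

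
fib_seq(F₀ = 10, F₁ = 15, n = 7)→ [10, 15, 25, 40, 65, 105, 170]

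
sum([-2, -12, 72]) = 58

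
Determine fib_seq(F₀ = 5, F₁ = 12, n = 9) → [5, 12, 17, 29, 46, 75, 121, 196, 317]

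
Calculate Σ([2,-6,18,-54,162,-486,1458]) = 2 + -6 + 18 + -54 + 162 + -486 + 1458
= 1094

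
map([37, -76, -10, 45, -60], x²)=(37)²=1369, (-76)²=5776, (-10)²=100, (45)²=2025, (-60)²=3600
= [1369, 5776, 100, 2025, 3600]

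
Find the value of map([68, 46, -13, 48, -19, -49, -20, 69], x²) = [4624, 2116, 169, 2304, 361, 2401, 400, 4761]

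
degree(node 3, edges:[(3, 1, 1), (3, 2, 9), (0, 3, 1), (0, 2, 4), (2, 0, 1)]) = incident: (3,1), (3,2), (0,3)
= 3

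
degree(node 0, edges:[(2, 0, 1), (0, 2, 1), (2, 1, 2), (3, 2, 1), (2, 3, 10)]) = incident: (2,0), (0,2)
= 2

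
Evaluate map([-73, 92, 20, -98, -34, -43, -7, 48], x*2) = [-146, 184, 40, -196, -68, -86, -14, 96]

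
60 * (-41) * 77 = -189420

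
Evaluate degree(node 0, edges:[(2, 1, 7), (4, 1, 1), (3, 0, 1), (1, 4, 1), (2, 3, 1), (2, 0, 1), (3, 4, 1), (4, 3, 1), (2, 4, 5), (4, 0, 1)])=3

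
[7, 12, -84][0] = 7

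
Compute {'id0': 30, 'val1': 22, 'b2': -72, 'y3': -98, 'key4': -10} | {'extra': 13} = {'id0': 30, 'val1': 22, 'b2': -72, 'y3': -98, 'key4': -10, 'extra': 13}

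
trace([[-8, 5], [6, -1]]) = diagonal: (-8) + (-1)
= -9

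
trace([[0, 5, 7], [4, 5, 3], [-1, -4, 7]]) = diagonal: 0 + 5 + 7
= 12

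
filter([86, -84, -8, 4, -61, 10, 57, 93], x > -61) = keep x where x > -61: 86✓, -84✗, -8✓, 4✓, -61✗, 10✓, 57✓, 93✓
= [86, -8, 4, 10, 57, 93]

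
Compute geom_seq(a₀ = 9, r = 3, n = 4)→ a_0 = 9*3^0 = 9
a_1 = 9*3^1 = 27
a_2 = 9*3^2 = 81
...
= [9, 27, 81, 243]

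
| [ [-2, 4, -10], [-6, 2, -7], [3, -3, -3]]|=(1)*(-2)*det([[2, -7], [-3, -3]]) + (-1)*(4)*det([[-6, -7], [3, -3]]) + (1)*(-10)*det([[-6, 2], [3, -3]])
= 54 + -156 + -120
= -222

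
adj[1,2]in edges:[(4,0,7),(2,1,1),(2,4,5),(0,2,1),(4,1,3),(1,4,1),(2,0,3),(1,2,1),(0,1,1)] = 1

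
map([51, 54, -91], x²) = (51)²=2601, (54)²=2916, (-91)²=8281
= [2601, 2916, 8281]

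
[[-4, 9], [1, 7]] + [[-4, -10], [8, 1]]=[[-8, -1], [9, 8]]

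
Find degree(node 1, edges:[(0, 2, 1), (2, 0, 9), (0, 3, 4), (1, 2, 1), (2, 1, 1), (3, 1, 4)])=incident: (1,2), (2,1), (3,1)
= 3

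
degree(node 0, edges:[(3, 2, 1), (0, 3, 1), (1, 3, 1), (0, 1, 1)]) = 2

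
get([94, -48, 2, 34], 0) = 94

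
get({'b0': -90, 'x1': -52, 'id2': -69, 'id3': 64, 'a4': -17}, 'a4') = -17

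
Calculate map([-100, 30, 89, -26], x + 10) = [-90, 40, 99, -16]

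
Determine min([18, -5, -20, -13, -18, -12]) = -20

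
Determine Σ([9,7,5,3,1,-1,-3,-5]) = 16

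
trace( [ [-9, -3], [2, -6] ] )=diagonal: (-9) + (-6)
= -15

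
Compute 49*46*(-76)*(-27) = 4625208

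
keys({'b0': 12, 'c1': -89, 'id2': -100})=['b0', 'c1', 'id2']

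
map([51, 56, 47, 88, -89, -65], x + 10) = 51+10=61, 56+10=66, 47+10=57, 88+10=98, -89+10=-79, -65+10=-55
= [61, 66, 57, 98, -79, -55]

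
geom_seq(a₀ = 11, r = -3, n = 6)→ [11, -33, 99, -297, 891, -2673]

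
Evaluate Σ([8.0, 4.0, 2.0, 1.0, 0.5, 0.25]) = 15.75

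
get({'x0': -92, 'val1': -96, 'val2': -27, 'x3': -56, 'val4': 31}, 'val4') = 31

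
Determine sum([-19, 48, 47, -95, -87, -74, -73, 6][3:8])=-323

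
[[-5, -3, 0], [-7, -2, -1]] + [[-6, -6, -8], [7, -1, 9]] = [[-11, -9, -8], [0, -3, 8]]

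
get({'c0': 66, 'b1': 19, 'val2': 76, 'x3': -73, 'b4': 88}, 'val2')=76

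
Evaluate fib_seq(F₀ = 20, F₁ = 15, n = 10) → F_2 = F_1 + F_0 = 35
F_3 = F_2 + F_1 = 50
F_4 = F_3 + F_2 = 85
...
= [20, 15, 35, 50, 85, 135, 220, 355, 575, 930]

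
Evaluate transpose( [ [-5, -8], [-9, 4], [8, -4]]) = [[-5, -9, 8], [-8, 4, -4]]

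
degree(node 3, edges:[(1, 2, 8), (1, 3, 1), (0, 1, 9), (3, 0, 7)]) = incident: (1,3), (3,0)
= 2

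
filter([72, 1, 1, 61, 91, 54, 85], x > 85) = [91]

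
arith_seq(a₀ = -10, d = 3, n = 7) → [-10, -7, -4, -1, 2, 5, 8]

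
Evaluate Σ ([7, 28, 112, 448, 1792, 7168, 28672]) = 7 + 28 + 112 + 448 + 1792 + 7168 + 28672
= 38227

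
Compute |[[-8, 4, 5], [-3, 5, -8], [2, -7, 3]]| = (1)*(-8)*det([[5, -8], [-7, 3]]) + (-1)*(4)*det([[-3, -8], [2, 3]]) + (1)*(5)*det([[-3, 5], [2, -7]])
= 328 + -28 + 55
= 355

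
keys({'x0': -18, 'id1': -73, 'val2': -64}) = ['x0', 'id1', 'val2']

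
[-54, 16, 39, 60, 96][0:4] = [-54, 16, 39, 60]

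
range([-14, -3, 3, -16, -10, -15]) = 19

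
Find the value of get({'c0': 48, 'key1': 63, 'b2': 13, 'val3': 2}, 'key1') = 63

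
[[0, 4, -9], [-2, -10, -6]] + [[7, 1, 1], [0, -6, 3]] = [[7, 5, -8], [-2, -16, -3]]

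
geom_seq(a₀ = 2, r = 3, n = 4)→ [2, 6, 18, 54]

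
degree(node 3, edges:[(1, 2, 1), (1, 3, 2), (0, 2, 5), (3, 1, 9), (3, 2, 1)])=incident: (1,3), (3,1), (3,2)
= 3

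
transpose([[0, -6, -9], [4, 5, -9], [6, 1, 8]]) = [[0, 4, 6], [-6, 5, 1], [-9, -9, 8]]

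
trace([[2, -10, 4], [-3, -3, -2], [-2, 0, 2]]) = diagonal: 2 + (-3) + 2
= 1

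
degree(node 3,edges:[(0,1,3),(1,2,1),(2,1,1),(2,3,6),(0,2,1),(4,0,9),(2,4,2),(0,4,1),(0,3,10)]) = 2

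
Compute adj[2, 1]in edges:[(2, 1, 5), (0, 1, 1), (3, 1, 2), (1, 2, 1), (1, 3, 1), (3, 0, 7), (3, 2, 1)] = 5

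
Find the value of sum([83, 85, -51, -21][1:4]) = slice → [85, -51, -21]
85 + (-51) + (-21)
= 13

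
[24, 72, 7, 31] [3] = 31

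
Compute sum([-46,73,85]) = 112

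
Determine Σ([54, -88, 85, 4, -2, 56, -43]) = 54 + (-88) + 85 + 4 + (-2) + 56 + (-43)
= 66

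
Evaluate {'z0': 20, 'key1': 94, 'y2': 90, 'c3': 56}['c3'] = 56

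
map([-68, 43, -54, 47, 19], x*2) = [-136, 86, -108, 94, 38]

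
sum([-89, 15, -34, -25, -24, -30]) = (-89) + 15 + (-34) + (-25) + (-24) + (-30)
= -187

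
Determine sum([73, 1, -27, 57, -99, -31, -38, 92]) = 28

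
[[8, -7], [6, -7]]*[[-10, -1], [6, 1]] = C[0][0] = (8)*(-10) + (-7)*(6) = -122
C[0][1] = (8)*(-1) + (-7)*(1) = -15
C[1][0] = (6)*(-10) + (-7)*(6) = -102
C[1][1] = (6)*(-1) + (-7)*(1) = -13
= [[-122, -15], [-102, -13]]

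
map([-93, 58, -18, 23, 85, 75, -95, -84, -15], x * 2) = -93*2=-186, 58*2=116, -18*2=-36, 23*2=46, 85*2=170, 75*2=150, -95*2=-190, -84*2=-168, -15*2=-30
= [-186, 116, -36, 46, 170, 150, -190, -168, -30]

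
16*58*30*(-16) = -445440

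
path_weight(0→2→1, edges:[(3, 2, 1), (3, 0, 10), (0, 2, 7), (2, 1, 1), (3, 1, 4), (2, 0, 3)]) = w(0→2)=7 + w(2→1)=1
= 8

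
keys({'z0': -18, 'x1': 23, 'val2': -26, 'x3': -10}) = ['z0', 'x1', 'val2', 'x3']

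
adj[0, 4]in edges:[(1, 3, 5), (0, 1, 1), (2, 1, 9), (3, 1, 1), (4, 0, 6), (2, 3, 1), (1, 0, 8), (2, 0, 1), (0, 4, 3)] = 3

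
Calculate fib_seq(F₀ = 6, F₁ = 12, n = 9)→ F_2 = F_1 + F_0 = 18
F_3 = F_2 + F_1 = 30
F_4 = F_3 + F_2 = 48
...
= [6, 12, 18, 30, 48, 78, 126, 204, 330]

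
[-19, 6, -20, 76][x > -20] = keep x where x > -20: -19✓, 6✓, -20✗, 76✓
= [-19, 6, 76]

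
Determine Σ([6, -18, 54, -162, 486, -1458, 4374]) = 3282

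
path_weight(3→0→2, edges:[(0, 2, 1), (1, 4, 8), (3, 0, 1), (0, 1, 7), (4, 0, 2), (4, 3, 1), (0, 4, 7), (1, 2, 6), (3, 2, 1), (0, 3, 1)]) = w(3→0)=1 + w(0→2)=1
= 2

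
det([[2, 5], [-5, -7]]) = 11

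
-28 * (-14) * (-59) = -23128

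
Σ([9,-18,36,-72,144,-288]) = 9 + -18 + 36 + -72 + 144 + -288
= -189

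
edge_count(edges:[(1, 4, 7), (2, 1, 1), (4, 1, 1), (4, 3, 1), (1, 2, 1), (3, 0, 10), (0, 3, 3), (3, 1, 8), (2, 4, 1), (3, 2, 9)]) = 10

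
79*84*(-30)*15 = -2986200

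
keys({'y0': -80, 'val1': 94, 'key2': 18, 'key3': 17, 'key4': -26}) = ['y0', 'val1', 'key2', 'key3', 'key4']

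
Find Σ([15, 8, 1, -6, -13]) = 5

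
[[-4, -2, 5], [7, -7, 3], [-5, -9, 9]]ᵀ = [[-4, 7, -5], [-2, -7, -9], [5, 3, 9]]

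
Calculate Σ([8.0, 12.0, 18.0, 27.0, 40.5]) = 105.5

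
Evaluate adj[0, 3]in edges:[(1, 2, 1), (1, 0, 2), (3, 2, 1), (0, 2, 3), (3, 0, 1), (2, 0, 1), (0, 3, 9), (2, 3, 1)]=9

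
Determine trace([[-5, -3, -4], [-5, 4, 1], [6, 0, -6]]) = -7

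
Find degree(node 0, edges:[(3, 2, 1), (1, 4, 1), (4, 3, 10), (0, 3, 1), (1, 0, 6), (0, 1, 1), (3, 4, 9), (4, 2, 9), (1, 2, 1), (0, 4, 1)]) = incident: (0,3), (1,0), (0,1), (0,4)
= 4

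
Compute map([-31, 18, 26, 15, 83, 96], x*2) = [-62, 36, 52, 30, 166, 192]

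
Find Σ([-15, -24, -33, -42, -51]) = -165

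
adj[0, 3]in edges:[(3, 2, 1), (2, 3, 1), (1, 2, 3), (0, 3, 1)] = 1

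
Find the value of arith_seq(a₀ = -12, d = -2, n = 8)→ a_0 = -12 + 0*-2 = -12
a_1 = -12 + 1*-2 = -14
a_2 = -12 + 2*-2 = -16
...
= [-12, -14, -16, -18, -20, -22, -24, -26]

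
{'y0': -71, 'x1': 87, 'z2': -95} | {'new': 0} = {'y0': -71, 'x1': 87, 'z2': -95, 'new': 0}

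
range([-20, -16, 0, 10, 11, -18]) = 31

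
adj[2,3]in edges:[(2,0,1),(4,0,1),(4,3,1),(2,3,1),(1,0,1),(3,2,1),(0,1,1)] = 1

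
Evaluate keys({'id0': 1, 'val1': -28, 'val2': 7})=['id0', 'val1', 'val2']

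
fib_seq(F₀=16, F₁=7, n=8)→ F_2 = F_1 + F_0 = 23
F_3 = F_2 + F_1 = 30
F_4 = F_3 + F_2 = 53
...
= [16, 7, 23, 30, 53, 83, 136, 219]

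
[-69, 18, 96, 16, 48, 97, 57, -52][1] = 18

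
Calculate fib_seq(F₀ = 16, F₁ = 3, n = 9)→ [16, 3, 19, 22, 41, 63, 104, 167, 271]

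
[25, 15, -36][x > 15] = keep x where x > 15: 25✓, 15✗, -36✗
= [25]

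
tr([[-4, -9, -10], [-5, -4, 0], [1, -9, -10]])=-18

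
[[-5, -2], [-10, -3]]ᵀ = [[-5, -10], [-2, -3]]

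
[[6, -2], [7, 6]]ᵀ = [[6, 7], [-2, 6]]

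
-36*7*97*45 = -1099980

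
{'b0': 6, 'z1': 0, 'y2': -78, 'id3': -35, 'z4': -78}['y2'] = -78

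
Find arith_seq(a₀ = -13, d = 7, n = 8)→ a_0 = -13 + 0*7 = -13
a_1 = -13 + 1*7 = -6
a_2 = -13 + 2*7 = 1
...
= [-13, -6, 1, 8, 15, 22, 29, 36]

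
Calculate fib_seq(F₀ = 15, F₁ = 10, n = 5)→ [15, 10, 25, 35, 60]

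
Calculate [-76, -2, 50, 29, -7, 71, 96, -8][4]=-7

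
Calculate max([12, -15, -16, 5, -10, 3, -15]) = 12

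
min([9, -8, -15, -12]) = -15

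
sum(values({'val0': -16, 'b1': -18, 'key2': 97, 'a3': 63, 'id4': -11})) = 115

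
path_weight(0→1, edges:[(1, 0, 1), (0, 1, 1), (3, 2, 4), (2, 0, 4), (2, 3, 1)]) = 1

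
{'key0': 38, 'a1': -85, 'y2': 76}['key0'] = 38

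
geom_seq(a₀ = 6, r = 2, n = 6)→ a_0 = 6*2^0 = 6
a_1 = 6*2^1 = 12
a_2 = 6*2^2 = 24
...
= [6, 12, 24, 48, 96, 192]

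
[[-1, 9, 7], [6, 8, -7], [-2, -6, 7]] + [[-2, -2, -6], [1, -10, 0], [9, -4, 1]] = [[-3, 7, 1], [7, -2, -7], [7, -10, 8]]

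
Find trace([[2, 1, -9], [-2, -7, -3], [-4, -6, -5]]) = -10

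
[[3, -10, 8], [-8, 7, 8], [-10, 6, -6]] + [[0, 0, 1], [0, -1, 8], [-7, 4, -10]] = [[3, -10, 9], [-8, 6, 16], [-17, 10, -16]]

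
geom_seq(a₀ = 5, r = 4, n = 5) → a_0 = 5*4^0 = 5
a_1 = 5*4^1 = 20
a_2 = 5*4^2 = 80
...
= [5, 20, 80, 320, 1280]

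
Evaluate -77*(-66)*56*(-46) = -13091232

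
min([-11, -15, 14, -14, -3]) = -15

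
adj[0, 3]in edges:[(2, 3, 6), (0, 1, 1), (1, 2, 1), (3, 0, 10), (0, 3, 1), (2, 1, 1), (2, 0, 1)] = 1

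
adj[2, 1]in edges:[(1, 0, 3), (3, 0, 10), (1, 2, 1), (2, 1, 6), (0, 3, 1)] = 6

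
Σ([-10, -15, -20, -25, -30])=-100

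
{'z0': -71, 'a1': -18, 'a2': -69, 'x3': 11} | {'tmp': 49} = {'z0': -71, 'a1': -18, 'a2': -69, 'x3': 11, 'tmp': 49}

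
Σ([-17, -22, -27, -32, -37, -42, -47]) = -224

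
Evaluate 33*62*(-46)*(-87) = 8188092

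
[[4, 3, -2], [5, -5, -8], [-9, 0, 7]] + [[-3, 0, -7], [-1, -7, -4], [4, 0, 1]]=[[1, 3, -9], [4, -12, -12], [-5, 0, 8]]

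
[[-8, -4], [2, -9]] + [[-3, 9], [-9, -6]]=[[-11, 5], [-7, -15]]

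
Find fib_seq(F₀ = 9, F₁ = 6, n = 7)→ F_2 = F_1 + F_0 = 15
F_3 = F_2 + F_1 = 21
F_4 = F_3 + F_2 = 36
...
= [9, 6, 15, 21, 36, 57, 93]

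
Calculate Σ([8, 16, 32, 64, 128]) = 8 + 16 + 32 + 64 + 128
= 248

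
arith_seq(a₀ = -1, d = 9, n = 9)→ [-1, 8, 17, 26, 35, 44, 53, 62, 71]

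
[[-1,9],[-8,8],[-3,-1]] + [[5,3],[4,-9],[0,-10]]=[[4, 12], [-4, -1], [-3, -11]]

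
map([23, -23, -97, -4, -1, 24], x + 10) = [33, -13, -87, 6, 9, 34]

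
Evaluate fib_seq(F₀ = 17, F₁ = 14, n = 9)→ F_2 = F_1 + F_0 = 31
F_3 = F_2 + F_1 = 45
F_4 = F_3 + F_2 = 76
...
= [17, 14, 31, 45, 76, 121, 197, 318, 515]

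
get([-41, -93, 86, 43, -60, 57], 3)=43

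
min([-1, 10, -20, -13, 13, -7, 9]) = -20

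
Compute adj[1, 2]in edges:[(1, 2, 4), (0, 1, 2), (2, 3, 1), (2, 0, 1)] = 4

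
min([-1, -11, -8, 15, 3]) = -11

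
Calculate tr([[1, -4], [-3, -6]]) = diagonal: 1 + (-6)
= -5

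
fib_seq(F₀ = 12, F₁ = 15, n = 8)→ F_2 = F_1 + F_0 = 27
F_3 = F_2 + F_1 = 42
F_4 = F_3 + F_2 = 69
...
= [12, 15, 27, 42, 69, 111, 180, 291]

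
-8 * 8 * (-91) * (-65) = -378560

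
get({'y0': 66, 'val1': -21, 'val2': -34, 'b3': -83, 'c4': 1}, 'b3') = -83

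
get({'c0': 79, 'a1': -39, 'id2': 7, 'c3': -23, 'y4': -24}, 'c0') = 79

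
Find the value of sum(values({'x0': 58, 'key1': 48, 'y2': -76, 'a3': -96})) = -66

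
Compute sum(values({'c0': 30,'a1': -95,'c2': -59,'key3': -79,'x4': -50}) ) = 30 + (-95) + (-59) + (-79) + (-50)
= -253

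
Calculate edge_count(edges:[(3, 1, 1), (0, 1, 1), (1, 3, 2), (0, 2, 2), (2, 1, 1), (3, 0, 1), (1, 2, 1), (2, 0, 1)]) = 8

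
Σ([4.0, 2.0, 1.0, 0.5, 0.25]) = 7.75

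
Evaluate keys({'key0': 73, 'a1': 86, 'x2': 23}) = ['key0', 'a1', 'x2']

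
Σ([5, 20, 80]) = 5 + 20 + 80
= 105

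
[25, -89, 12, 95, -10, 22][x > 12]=keep x where x > 12: 25✓, -89✗, 12✗, 95✓, -10✗, 22✓
= [25, 95, 22]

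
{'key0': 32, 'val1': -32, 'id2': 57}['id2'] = 57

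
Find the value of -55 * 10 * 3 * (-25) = 41250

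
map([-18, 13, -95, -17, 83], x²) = (-18)²=324, (13)²=169, (-95)²=9025, (-17)²=289, (83)²=6889
= [324, 169, 9025, 289, 6889]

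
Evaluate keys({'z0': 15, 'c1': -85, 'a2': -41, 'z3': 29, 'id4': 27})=['z0', 'c1', 'a2', 'z3', 'id4']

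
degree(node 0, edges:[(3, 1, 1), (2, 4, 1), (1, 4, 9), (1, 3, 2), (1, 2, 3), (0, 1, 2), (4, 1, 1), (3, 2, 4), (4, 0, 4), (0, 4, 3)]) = 3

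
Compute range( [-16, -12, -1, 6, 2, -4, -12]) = 22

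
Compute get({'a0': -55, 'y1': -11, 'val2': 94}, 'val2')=94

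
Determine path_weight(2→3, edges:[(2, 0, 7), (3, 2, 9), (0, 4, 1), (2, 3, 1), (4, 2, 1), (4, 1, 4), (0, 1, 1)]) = 1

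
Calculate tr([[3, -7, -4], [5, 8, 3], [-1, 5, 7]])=18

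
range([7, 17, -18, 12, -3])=35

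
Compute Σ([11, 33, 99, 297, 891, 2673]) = 4004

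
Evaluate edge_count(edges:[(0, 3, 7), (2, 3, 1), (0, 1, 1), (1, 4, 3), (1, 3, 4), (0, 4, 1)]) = 6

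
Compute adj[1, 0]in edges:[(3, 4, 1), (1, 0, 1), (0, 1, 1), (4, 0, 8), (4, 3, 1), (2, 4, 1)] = 1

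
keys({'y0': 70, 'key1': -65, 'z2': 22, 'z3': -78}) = ['y0', 'key1', 'z2', 'z3']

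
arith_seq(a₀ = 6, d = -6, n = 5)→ [6, 0, -6, -12, -18]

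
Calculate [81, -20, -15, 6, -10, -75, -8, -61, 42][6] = -8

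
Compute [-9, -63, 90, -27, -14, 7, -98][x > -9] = [90, 7]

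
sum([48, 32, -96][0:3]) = -16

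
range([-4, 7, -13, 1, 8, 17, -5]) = 30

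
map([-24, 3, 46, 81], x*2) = -24*2=-48, 3*2=6, 46*2=92, 81*2=162
= [-48, 6, 92, 162]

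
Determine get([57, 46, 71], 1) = 46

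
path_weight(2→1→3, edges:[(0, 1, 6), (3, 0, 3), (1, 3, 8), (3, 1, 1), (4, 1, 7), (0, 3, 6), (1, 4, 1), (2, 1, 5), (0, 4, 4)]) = 13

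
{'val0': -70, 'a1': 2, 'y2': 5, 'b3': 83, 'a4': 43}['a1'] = 2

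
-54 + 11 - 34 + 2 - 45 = -120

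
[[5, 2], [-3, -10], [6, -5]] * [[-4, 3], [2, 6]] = C[0][0] = (5)*(-4) + (2)*(2) = -16
C[0][1] = (5)*(3) + (2)*(6) = 27
C[1][0] = (-3)*(-4) + (-10)*(2) = -8
C[1][1] = (-3)*(3) + (-10)*(6) = -69
C[2][0] = (6)*(-4) + (-5)*(2) = -34
C[2][1] = (6)*(3) + (-5)*(6) = -12
= [[-16, 27], [-8, -69], [-34, -12]]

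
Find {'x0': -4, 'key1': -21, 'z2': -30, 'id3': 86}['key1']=-21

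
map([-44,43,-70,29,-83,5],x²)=[1936, 1849, 4900, 841, 6889, 25]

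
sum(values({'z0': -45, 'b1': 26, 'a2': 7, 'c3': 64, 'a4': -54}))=-2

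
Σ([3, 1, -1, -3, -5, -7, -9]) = -21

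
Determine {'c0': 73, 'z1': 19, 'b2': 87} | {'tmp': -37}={'c0': 73, 'z1': 19, 'b2': 87, 'tmp': -37}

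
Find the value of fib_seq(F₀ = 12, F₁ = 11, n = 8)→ F_2 = F_1 + F_0 = 23
F_3 = F_2 + F_1 = 34
F_4 = F_3 + F_2 = 57
...
= [12, 11, 23, 34, 57, 91, 148, 239]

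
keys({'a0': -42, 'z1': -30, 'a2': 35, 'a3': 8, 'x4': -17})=['a0', 'z1', 'a2', 'a3', 'x4']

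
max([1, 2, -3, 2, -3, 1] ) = 2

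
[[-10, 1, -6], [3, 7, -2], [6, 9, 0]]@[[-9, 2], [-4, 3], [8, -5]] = [[38, 13], [-71, 37], [-90, 39]]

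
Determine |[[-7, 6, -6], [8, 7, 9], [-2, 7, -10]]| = (1)*(-7)*det([[7, 9], [7, -10]]) + (-1)*(6)*det([[8, 9], [-2, -10]]) + (1)*(-6)*det([[8, 7], [-2, 7]])
= 931 + 372 + -420
= 883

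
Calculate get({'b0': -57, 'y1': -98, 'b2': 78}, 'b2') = 78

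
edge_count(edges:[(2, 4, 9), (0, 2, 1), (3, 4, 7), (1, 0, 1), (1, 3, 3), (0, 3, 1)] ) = 6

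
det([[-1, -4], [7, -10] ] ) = 38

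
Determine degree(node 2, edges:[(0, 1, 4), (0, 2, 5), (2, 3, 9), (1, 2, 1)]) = 3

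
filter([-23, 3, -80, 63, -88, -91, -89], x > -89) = keep x where x > -89: -23✓, 3✓, -80✓, 63✓, -88✓, -91✗, -89✗
= [-23, 3, -80, 63, -88]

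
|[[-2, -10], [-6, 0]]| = -60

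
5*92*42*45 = 869400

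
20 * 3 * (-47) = -2820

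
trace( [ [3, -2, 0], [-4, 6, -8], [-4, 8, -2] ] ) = diagonal: 3 + 6 + (-2)
= 7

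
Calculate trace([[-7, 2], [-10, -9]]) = -16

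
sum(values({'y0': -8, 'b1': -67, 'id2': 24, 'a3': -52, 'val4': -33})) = (-8) + (-67) + 24 + (-52) + (-33)
= -136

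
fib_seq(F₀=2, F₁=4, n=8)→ [2, 4, 6, 10, 16, 26, 42, 68]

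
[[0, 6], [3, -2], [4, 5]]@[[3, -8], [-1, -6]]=[[-6, -36], [11, -12], [7, -62]]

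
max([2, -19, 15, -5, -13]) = 15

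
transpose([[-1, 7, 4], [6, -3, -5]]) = [[-1, 6], [7, -3], [4, -5]]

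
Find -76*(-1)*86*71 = 464056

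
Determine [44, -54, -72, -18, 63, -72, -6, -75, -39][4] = 63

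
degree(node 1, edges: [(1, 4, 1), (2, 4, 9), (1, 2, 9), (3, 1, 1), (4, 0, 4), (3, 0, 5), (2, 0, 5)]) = incident: (1,4), (1,2), (3,1)
= 3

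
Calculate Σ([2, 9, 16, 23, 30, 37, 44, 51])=2 + 9 + 16 + 23 + 30 + 37 + 44 + 51
= 212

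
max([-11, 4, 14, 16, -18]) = 16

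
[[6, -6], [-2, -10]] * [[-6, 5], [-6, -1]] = C[0][0] = (6)*(-6) + (-6)*(-6) = 0
C[0][1] = (6)*(5) + (-6)*(-1) = 36
C[1][0] = (-2)*(-6) + (-10)*(-6) = 72
C[1][1] = (-2)*(5) + (-10)*(-1) = 0
= [[0, 36], [72, 0]]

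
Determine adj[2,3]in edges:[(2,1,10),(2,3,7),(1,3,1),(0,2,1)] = 7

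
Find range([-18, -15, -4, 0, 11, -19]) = 30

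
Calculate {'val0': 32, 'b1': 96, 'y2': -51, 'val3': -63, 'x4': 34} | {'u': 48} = {'val0': 32, 'b1': 96, 'y2': -51, 'val3': -63, 'x4': 34, 'u': 48}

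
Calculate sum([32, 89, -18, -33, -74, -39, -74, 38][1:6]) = slice → [89, -18, -33, -74, -39]
89 + (-18) + (-33) + (-74) + (-39)
= -75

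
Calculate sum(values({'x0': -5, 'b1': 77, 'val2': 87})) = (-5) + 77 + 87
= 159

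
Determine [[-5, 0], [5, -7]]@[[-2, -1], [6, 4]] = C[0][0] = (-5)*(-2) + (0)*(6) = 10
C[0][1] = (-5)*(-1) + (0)*(4) = 5
C[1][0] = (5)*(-2) + (-7)*(6) = -52
C[1][1] = (5)*(-1) + (-7)*(4) = -33
= [[10, 5], [-52, -33]]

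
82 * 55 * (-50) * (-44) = 9922000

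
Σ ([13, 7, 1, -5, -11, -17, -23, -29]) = 13 + 7 + 1 + (-5) + (-11) + (-17) + (-23) + (-29)
= -64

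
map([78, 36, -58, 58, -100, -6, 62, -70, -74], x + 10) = 78+10=88, 36+10=46, -58+10=-48, 58+10=68, -100+10=-90, -6+10=4, 62+10=72, -70+10=-60, -74+10=-64
= [88, 46, -48, 68, -90, 4, 72, -60, -64]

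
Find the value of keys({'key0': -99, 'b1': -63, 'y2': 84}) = ['key0', 'b1', 'y2']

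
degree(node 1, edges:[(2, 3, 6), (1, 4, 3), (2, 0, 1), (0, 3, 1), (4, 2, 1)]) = 1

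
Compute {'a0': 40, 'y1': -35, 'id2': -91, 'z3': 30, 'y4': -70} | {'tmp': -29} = {'a0': 40, 'y1': -35, 'id2': -91, 'z3': 30, 'y4': -70, 'tmp': -29}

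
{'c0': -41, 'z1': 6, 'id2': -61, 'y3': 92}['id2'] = -61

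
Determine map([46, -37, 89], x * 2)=46*2=92, -37*2=-74, 89*2=178
= [92, -74, 178]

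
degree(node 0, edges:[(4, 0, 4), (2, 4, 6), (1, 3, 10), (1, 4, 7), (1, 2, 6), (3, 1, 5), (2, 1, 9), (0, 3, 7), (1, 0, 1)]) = incident: (4,0), (0,3), (1,0)
= 3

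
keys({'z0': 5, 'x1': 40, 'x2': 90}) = ['z0', 'x1', 'x2']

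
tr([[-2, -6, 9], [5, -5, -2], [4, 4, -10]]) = diagonal: (-2) + (-5) + (-10)
= -17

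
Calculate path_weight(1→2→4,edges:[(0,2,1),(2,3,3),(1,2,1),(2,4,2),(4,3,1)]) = w(1→2)=1 + w(2→4)=2
= 3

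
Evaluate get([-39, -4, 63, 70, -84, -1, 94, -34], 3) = 70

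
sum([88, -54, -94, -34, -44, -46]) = 88 + (-54) + (-94) + (-34) + (-44) + (-46)
= -184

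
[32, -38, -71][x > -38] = [32]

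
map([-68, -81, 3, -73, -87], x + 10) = [-58, -71, 13, -63, -77]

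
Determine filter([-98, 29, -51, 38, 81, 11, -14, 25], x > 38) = [81]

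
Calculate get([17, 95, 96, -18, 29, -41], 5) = -41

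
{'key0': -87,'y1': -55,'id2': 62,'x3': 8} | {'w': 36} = {'key0': -87, 'y1': -55, 'id2': 62, 'x3': 8, 'w': 36}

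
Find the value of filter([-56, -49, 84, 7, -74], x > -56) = [-49, 84, 7]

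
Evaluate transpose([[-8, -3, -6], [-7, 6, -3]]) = [[-8, -7], [-3, 6], [-6, -3]]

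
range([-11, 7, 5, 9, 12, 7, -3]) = 23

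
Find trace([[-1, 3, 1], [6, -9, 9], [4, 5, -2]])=diagonal: (-1) + (-9) + (-2)
= -12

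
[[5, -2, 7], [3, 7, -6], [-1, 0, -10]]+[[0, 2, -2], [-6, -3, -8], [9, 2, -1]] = [[5, 0, 5], [-3, 4, -14], [8, 2, -11]]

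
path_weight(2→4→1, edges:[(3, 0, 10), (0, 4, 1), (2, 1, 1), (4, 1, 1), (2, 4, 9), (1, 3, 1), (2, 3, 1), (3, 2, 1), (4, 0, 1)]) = 10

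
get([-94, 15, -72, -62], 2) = -72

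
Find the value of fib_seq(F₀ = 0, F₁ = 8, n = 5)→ F_2 = F_1 + F_0 = 8
F_3 = F_2 + F_1 = 16
F_4 = F_3 + F_2 = 24
= [0, 8, 8, 16, 24]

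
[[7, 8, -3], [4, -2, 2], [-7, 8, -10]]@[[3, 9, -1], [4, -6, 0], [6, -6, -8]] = C[0][0] = (7)*(3) + (8)*(4) + (-3)*(6) = 35
C[0][1] = (7)*(9) + (8)*(-6) + (-3)*(-6) = 33
C[0][2] = (7)*(-1) + (8)*(0) + (-3)*(-8) = 17
C[1][0] = (4)*(3) + (-2)*(4) + (2)*(6) = 16
C[1][1] = (4)*(9) + (-2)*(-6) + (2)*(-6) = 36
C[1][2] = (4)*(-1) + (-2)*(0) + (2)*(-8) = -20
... (3 more cells)
= [[35, 33, 17], [16, 36, -20], [-49, -51, 87]]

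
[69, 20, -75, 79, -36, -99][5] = -99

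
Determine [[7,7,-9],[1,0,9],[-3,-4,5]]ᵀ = [[7, 1, -3], [7, 0, -4], [-9, 9, 5]]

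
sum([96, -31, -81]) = 96 + (-31) + (-81)
= -16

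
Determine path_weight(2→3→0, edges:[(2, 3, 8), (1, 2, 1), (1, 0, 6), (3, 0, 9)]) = 17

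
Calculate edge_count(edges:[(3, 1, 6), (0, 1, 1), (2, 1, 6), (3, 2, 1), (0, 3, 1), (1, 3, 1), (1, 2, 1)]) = 7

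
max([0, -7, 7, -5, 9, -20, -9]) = 9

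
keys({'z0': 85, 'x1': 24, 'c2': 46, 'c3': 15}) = ['z0', 'x1', 'c2', 'c3']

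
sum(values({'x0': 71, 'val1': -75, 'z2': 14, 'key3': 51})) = 71 + (-75) + 14 + 51
= 61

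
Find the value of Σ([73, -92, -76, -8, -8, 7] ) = -104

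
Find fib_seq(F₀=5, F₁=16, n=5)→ [5, 16, 21, 37, 58]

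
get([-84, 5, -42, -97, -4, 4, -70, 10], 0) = -84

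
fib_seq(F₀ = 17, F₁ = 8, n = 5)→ F_2 = F_1 + F_0 = 25
F_3 = F_2 + F_1 = 33
F_4 = F_3 + F_2 = 58
= [17, 8, 25, 33, 58]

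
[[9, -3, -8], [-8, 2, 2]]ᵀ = [[9, -8], [-3, 2], [-8, 2]]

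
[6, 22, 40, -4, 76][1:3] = [22, 40]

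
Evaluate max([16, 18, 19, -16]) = 19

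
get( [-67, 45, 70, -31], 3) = -31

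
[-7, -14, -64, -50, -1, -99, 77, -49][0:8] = [-7, -14, -64, -50, -1, -99, 77, -49]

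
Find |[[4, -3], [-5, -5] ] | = -35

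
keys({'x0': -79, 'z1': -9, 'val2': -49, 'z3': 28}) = ['x0', 'z1', 'val2', 'z3']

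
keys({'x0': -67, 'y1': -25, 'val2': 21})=['x0', 'y1', 'val2']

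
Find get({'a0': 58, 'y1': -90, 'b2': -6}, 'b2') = -6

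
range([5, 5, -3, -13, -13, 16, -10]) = 29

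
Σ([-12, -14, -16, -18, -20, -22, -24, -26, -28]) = -180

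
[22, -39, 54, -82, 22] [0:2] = [22, -39]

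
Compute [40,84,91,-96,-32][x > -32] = keep x where x > -32: 40✓, 84✓, 91✓, -96✗, -32✗
= [40, 84, 91]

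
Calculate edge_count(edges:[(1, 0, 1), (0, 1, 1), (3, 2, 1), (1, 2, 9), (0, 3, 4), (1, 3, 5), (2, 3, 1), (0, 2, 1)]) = 8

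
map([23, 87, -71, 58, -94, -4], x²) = (23)²=529, (87)²=7569, (-71)²=5041, (58)²=3364, (-94)²=8836, (-4)²=16
= [529, 7569, 5041, 3364, 8836, 16]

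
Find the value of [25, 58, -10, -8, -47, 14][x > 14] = [25, 58]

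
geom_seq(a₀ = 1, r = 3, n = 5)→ [1, 3, 9, 27, 81]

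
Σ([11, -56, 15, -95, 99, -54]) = 11 + (-56) + 15 + (-95) + 99 + (-54)
= -80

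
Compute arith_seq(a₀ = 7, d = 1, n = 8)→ [7, 8, 9, 10, 11, 12, 13, 14]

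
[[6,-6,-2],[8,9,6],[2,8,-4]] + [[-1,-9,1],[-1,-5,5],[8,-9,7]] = [[5, -15, -1], [7, 4, 11], [10, -1, 3]]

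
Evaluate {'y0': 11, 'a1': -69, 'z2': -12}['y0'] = 11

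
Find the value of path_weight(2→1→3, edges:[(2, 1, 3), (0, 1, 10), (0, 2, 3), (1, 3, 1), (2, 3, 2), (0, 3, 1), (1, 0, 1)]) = 4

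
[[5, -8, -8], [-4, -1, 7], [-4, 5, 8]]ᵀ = [[5, -4, -4], [-8, -1, 5], [-8, 7, 8]]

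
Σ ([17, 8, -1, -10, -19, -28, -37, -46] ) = 17 + 8 + (-1) + (-10) + (-19) + (-28) + (-37) + (-46)
= -116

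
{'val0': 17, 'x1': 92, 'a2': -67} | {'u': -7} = {'val0': 17, 'x1': 92, 'a2': -67, 'u': -7}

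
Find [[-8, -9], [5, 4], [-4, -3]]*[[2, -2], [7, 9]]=[[-79, -65], [38, 26], [-29, -19]]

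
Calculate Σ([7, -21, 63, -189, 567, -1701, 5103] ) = 3829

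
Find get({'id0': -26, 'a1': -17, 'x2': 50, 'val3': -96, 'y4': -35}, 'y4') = -35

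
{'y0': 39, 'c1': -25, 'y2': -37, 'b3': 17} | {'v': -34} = {'y0': 39, 'c1': -25, 'y2': -37, 'b3': 17, 'v': -34}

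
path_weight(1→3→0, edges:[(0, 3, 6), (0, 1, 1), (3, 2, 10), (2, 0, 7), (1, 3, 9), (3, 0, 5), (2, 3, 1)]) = 14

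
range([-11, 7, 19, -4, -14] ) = 33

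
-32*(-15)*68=32640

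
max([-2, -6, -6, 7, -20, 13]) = 13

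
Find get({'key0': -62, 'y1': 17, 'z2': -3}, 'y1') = 17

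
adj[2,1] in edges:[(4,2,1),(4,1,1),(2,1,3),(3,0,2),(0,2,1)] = 3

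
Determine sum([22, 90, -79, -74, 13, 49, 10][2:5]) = slice → [-79, -74, 13]
(-79) + (-74) + 13
= -140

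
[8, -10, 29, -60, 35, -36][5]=-36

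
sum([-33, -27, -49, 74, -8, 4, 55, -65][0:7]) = 16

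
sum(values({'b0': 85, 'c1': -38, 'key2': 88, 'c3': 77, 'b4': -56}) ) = 85 + (-38) + 88 + 77 + (-56)
= 156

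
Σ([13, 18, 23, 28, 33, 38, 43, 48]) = 13 + 18 + 23 + 28 + 33 + 38 + 43 + 48
= 244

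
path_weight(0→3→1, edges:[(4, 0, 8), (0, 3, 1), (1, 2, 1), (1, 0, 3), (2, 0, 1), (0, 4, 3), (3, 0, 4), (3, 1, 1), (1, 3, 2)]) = w(0→3)=1 + w(3→1)=1
= 2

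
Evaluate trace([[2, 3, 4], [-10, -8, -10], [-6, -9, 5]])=-1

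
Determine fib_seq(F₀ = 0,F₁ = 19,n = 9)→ [0, 19, 19, 38, 57, 95, 152, 247, 399]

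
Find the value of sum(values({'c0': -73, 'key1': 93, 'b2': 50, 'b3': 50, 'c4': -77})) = 43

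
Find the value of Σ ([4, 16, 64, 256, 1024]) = 1364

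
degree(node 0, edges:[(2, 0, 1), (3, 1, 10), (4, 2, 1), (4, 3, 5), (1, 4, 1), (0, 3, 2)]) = 2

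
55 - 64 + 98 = 89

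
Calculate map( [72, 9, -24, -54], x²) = [5184, 81, 576, 2916]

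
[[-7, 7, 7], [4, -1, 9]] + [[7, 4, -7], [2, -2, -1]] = [[0, 11, 0], [6, -3, 8]]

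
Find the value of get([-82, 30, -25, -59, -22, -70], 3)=-59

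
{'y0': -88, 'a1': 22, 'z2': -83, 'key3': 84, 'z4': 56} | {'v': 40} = {'y0': -88, 'a1': 22, 'z2': -83, 'key3': 84, 'z4': 56, 'v': 40}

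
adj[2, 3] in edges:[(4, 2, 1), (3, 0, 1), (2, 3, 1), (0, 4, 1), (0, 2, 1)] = 1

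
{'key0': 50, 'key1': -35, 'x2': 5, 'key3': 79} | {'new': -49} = {'key0': 50, 'key1': -35, 'x2': 5, 'key3': 79, 'new': -49}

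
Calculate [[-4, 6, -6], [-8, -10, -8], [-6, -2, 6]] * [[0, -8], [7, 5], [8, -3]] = C[0][0] = (-4)*(0) + (6)*(7) + (-6)*(8) = -6
C[0][1] = (-4)*(-8) + (6)*(5) + (-6)*(-3) = 80
C[1][0] = (-8)*(0) + (-10)*(7) + (-8)*(8) = -134
C[1][1] = (-8)*(-8) + (-10)*(5) + (-8)*(-3) = 38
C[2][0] = (-6)*(0) + (-2)*(7) + (6)*(8) = 34
C[2][1] = (-6)*(-8) + (-2)*(5) + (6)*(-3) = 20
= [[-6, 80], [-134, 38], [34, 20]]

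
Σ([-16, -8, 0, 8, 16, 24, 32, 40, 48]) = 144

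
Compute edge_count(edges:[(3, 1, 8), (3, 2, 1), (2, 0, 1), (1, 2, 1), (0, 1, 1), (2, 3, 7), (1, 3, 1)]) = 7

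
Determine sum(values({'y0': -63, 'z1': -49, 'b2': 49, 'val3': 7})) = -56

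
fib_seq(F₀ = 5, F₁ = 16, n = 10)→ [5, 16, 21, 37, 58, 95, 153, 248, 401, 649]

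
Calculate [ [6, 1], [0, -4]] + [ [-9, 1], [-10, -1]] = [[-3, 2], [-10, -5]]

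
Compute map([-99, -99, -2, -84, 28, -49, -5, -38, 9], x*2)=[-198, -198, -4, -168, 56, -98, -10, -76, 18]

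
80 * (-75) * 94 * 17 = -9588000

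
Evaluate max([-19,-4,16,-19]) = 16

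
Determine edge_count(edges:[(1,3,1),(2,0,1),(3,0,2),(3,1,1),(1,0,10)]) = 5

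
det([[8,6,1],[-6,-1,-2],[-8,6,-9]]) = -104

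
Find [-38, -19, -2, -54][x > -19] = keep x where x > -19: -38✗, -19✗, -2✓, -54✗
= [-2]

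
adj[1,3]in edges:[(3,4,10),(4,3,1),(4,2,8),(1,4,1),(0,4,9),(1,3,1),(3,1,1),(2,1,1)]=1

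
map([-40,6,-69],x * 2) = -40*2=-80, 6*2=12, -69*2=-138
= [-80, 12, -138]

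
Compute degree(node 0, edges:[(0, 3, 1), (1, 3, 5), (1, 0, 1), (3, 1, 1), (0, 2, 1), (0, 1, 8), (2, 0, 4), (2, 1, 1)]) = 5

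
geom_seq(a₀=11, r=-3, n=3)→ [11, -33, 99]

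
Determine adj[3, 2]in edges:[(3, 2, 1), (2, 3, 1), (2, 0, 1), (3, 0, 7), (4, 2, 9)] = 1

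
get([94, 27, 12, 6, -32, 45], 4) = -32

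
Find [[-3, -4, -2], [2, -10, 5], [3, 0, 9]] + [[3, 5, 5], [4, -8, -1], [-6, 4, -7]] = [[0, 1, 3], [6, -18, 4], [-3, 4, 2]]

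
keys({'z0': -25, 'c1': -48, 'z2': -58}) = ['z0', 'c1', 'z2']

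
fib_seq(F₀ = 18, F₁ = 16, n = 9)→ F_2 = F_1 + F_0 = 34
F_3 = F_2 + F_1 = 50
F_4 = F_3 + F_2 = 84
...
= [18, 16, 34, 50, 84, 134, 218, 352, 570]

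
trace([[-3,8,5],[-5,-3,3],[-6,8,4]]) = diagonal: (-3) + (-3) + 4
= -2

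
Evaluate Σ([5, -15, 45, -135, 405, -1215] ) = 5 + -15 + 45 + -135 + 405 + -1215
= -910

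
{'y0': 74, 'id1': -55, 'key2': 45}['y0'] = 74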